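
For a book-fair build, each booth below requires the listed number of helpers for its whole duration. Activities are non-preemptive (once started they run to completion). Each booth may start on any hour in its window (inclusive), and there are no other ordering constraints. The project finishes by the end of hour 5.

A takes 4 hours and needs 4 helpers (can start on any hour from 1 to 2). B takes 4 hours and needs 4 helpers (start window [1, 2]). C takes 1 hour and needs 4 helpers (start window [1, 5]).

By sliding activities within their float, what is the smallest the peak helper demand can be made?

Early-start (A@1, B@1, C@1) gives peak 12: h1:12  h2:8  h3:8  h4:8  h5:0.
Shift C→5.
Schedule A@1, B@1, C@5: h1:8  h2:8  h3:8  h4:8  h5:4 — peak 8.
Total helper-hours = 36 over 5 hours ⇒ peak ≥ ⌈36/5⌉ = 8, so 8 is optimal.

8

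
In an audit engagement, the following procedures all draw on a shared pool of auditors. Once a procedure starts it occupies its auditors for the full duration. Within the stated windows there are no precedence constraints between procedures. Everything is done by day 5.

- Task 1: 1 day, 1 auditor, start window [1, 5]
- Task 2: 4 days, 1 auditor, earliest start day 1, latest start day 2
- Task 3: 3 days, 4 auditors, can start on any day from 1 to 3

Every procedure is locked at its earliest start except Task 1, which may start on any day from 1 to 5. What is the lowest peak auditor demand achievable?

Task 1@1: d1:6  d2:5  d3:5  d4:1  d5:0 → peak 6
Task 1@2: d1:5  d2:6  d3:5  d4:1  d5:0 → peak 6
Task 1@3: d1:5  d2:5  d3:6  d4:1  d5:0 → peak 6
Task 1@4: d1:5  d2:5  d3:5  d4:2  d5:0 → peak 5
Task 1@5: d1:5  d2:5  d3:5  d4:1  d5:1 → peak 5
Best is Task 1@4, peak 5.

5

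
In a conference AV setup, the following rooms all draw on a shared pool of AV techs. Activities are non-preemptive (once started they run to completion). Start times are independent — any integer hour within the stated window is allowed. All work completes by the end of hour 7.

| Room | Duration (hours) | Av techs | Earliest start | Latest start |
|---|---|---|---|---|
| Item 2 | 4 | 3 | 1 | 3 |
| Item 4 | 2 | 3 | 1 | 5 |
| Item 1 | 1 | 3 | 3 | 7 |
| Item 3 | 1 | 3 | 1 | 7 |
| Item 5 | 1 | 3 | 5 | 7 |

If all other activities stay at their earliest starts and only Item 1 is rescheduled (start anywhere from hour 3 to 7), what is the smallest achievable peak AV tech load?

9

Item 1@3: h1:9  h2:6  h3:6  h4:3  h5:3  h6:0  h7:0 → peak 9
Item 1@4: h1:9  h2:6  h3:3  h4:6  h5:3  h6:0  h7:0 → peak 9
Item 1@5: h1:9  h2:6  h3:3  h4:3  h5:6  h6:0  h7:0 → peak 9
Item 1@6: h1:9  h2:6  h3:3  h4:3  h5:3  h6:3  h7:0 → peak 9
Item 1@7: h1:9  h2:6  h3:3  h4:3  h5:3  h6:0  h7:3 → peak 9
Best is Item 1@3, peak 9.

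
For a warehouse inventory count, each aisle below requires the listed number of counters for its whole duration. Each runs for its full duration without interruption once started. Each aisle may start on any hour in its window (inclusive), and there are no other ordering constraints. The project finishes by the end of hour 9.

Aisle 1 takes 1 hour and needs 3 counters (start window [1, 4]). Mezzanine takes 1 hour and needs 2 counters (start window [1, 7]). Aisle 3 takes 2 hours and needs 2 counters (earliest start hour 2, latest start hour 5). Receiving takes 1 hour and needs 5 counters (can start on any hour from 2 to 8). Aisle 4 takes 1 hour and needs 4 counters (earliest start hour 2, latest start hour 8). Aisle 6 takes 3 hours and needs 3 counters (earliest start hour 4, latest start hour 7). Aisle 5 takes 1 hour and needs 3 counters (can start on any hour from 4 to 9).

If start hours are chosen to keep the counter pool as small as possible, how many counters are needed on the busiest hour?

5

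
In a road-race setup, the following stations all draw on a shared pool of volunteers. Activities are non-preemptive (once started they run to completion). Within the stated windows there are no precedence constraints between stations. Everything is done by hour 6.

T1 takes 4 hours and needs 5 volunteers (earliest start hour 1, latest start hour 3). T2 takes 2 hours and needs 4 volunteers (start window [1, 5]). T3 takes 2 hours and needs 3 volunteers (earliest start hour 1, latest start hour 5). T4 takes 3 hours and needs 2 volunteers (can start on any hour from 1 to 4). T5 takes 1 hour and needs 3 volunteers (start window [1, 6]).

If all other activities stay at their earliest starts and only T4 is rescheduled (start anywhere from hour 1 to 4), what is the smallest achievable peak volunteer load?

T4@1: h1:17  h2:14  h3:7  h4:5  h5:0  h6:0 → peak 17
T4@2: h1:15  h2:14  h3:7  h4:7  h5:0  h6:0 → peak 15
T4@3: h1:15  h2:12  h3:7  h4:7  h5:2  h6:0 → peak 15
T4@4: h1:15  h2:12  h3:5  h4:7  h5:2  h6:2 → peak 15
Best is T4@2, peak 15.

15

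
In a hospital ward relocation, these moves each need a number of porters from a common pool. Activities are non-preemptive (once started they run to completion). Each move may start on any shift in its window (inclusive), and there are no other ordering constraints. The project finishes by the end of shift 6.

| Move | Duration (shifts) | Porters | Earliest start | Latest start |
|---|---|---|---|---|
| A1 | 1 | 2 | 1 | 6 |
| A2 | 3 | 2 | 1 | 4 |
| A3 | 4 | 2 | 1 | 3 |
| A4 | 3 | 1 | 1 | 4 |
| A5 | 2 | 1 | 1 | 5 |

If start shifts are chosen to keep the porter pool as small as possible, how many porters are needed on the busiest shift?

Early-start (A1@1, A2@1, A3@1, A4@1, A5@1) gives peak 8: s1:8  s2:6  s3:5  s4:2  s5:0  s6:0.
Shift A3→2, A4→4, A5→4.
Schedule A1@1, A2@1, A3@2, A4@4, A5@4: s1:4  s2:4  s3:4  s4:4  s5:4  s6:1 — peak 4.
Total porter-shifts = 21 over 6 shifts ⇒ peak ≥ ⌈21/6⌉ = 4, so 4 is optimal.

4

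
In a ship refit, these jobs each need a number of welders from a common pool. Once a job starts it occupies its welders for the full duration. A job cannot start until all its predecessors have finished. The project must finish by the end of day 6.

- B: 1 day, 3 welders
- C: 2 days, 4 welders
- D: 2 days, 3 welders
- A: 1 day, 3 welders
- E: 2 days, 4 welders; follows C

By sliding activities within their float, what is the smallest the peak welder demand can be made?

6

Early-start (B@1, C@1, D@1, A@1, E@3) gives peak 13: d1:13  d2:7  d3:4  d4:4  d5:0  d6:0.
Shift C→3, A→2, E→5.
Schedule B@1, C@3, D@1, A@2, E@5: d1:6  d2:6  d3:4  d4:4  d5:4  d6:4 — peak 6.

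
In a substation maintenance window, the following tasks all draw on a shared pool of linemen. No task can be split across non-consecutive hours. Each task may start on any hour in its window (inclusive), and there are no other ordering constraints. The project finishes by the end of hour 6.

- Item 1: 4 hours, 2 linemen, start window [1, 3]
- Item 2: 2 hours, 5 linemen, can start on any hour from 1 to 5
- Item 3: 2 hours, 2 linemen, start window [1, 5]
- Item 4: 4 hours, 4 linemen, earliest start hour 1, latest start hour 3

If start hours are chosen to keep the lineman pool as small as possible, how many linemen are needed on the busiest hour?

7

Early-start (Item 1@1, Item 2@1, Item 3@1, Item 4@1) gives peak 13: h1:13  h2:13  h3:6  h4:6  h5:0  h6:0.
Shift Item 3→5, Item 4→3.
Schedule Item 1@1, Item 2@1, Item 3@5, Item 4@3: h1:7  h2:7  h3:6  h4:6  h5:6  h6:6 — peak 7.
Total lineman-hours = 38 over 6 hours ⇒ peak ≥ ⌈38/6⌉ = 7, so 7 is optimal.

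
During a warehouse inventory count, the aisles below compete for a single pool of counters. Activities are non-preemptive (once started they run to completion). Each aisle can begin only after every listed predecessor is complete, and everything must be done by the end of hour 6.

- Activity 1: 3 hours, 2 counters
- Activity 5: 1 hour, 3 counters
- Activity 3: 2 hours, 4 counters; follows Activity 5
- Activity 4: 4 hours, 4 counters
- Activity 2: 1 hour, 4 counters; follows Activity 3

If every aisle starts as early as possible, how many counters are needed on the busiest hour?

Early-start schedule: Activity 1@1, Activity 5@1, Activity 3@2, Activity 4@1, Activity 2@4.
Load per hour: hour 1: 9, hour 2: 10, hour 3: 10, hour 4: 8, hour 5: 0, hour 6: 0.
Peak is 10.

10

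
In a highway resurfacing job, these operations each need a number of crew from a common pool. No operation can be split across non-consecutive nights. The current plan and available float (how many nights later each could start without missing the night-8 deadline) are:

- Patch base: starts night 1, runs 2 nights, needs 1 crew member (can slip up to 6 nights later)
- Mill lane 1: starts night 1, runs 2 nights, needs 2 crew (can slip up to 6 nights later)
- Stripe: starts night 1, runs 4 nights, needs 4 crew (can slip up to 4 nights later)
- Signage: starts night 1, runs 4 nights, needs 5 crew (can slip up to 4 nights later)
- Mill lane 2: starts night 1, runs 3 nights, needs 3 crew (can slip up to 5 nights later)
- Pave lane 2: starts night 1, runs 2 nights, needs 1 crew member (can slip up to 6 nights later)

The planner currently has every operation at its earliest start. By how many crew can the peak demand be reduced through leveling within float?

9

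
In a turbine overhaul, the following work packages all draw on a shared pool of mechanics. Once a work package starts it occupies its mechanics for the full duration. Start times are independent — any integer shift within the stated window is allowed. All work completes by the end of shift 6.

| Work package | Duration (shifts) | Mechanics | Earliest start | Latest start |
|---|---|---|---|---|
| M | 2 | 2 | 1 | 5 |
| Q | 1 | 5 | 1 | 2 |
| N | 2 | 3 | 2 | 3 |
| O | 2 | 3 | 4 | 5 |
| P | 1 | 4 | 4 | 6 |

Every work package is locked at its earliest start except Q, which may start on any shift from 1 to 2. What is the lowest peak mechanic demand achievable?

7

Q@1: s1:7  s2:5  s3:3  s4:7  s5:3  s6:0 → peak 7
Q@2: s1:2  s2:10  s3:3  s4:7  s5:3  s6:0 → peak 10
Best is Q@1, peak 7.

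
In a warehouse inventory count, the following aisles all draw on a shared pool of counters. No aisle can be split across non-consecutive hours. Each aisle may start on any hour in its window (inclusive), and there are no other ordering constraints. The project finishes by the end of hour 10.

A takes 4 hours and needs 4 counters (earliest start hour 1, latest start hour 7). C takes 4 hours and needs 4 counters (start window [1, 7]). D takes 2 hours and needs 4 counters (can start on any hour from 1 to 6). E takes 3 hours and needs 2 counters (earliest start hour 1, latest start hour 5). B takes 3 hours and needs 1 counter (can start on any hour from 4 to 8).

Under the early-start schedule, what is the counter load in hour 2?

At early start, hour 2 has: A, C, D, E.
Demand: 4 + 4 + 4 + 2 = 14.

14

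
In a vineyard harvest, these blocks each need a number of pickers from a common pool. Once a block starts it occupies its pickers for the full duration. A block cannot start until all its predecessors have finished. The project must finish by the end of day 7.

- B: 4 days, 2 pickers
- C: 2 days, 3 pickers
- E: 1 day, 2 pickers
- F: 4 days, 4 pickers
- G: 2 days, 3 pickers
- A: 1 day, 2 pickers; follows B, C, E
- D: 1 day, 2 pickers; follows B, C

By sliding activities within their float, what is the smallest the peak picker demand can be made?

Early-start (B@1, C@1, E@1, F@1, G@1, A@5, D@5) gives peak 14: d1:14  d2:12  d3:6  d4:6  d5:4  d6:0  d7:0.
Shift F→3, G→5, A→7, D→7.
Schedule B@1, C@1, E@1, F@3, G@5, A@7, D@7: d1:7  d2:5  d3:6  d4:6  d5:7  d6:7  d7:4 — peak 7.

7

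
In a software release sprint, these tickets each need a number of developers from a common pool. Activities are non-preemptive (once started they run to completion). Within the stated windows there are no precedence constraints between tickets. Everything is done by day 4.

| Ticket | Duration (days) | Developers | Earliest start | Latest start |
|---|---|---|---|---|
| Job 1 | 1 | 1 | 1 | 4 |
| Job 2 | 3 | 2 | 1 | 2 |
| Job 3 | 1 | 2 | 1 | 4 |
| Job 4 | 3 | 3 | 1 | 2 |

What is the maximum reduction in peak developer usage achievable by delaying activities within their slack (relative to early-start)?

3

Early-start peak: d1:8  d2:5  d3:5  d4:0 ⇒ 8.
Leveled (Job 1@1, Job 2@1, Job 3@1, Job 4@2): d1:5  d2:5  d3:5  d4:3 ⇒ 5.
Reduction 8 − 5 = 3.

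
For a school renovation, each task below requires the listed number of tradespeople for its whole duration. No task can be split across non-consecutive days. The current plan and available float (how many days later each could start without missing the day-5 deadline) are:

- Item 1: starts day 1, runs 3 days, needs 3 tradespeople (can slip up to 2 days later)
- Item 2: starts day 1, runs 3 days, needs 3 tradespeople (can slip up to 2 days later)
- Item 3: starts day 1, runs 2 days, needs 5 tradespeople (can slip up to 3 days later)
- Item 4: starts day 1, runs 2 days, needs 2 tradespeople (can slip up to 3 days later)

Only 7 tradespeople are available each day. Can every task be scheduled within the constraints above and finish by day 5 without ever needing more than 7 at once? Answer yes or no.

Schedule Item 1@1, Item 2@1, Item 3@4, Item 4@4: d1:6  d2:6  d3:6  d4:7  d5:7 — peak 7 ≤ 7.

yes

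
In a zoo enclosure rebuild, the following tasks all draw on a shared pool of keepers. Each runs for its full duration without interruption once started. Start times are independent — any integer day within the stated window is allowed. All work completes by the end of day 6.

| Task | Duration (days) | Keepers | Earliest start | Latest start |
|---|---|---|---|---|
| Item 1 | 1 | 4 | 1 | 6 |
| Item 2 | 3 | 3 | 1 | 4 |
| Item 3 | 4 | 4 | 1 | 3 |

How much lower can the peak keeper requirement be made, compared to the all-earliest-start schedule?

Early-start peak: d1:11  d2:7  d3:7  d4:4  d5:0  d6:0 ⇒ 11.
Leveled (Item 1@1, Item 2@1, Item 3@2): d1:7  d2:7  d3:7  d4:4  d5:4  d6:0 ⇒ 7.
Reduction 11 − 7 = 4.

4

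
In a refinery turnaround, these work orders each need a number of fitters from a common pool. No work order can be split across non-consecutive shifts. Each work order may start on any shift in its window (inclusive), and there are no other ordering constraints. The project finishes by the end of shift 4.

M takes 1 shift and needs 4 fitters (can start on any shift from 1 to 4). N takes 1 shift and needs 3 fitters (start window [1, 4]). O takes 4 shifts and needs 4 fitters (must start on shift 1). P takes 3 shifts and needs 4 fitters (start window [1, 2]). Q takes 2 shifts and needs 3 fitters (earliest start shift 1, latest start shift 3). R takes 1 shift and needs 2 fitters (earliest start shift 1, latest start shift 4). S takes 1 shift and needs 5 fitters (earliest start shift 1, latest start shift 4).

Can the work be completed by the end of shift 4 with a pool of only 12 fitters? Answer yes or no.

no

The minimum achievable peak is 13; 12 < 13, so no feasible schedule stays within the cap.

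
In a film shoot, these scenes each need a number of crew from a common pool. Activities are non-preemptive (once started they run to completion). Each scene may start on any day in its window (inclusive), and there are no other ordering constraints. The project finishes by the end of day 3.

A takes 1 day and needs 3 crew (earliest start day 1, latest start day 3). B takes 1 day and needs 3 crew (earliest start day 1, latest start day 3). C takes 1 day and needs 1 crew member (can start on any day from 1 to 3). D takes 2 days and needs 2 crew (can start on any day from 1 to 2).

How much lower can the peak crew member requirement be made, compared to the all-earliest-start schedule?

Early-start peak: d1:9  d2:2  d3:0 ⇒ 9.
Leveled (A@1, B@2, C@1, D@2): d1:4  d2:5  d3:2 ⇒ 5.
Reduction 9 − 5 = 4.

4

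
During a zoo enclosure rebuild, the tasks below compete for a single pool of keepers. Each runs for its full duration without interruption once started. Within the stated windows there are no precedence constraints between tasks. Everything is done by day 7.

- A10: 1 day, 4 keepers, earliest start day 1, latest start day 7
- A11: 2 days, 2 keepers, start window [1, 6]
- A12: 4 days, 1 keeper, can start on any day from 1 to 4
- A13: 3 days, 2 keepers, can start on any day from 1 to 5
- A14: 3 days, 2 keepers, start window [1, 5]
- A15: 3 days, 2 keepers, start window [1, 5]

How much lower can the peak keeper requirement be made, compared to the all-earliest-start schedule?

8

Early-start peak: d1:13  d2:9  d3:7  d4:1  d5:0  d6:0  d7:0 ⇒ 13.
Leveled (A10@1, A11@2, A12@1, A13@2, A14@4, A15@5): d1:5  d2:5  d3:5  d4:5  d5:4  d6:4  d7:2 ⇒ 5.
Reduction 13 − 5 = 8.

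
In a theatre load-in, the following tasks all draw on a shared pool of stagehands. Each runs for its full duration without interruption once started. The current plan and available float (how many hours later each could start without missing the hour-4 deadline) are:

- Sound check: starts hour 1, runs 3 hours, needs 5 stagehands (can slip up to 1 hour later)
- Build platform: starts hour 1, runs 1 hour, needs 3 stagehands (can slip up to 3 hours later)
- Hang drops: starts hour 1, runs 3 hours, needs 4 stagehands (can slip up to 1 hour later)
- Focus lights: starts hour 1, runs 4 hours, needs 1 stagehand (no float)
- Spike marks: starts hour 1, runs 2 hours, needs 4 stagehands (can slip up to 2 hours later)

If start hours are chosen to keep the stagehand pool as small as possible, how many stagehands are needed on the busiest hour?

14

Early-start (Sound check@1, Build platform@1, Hang drops@1, Focus lights@1, Spike marks@1) gives peak 17: h1:17  h2:14  h3:10  h4:1.
Shift Spike marks→2.
Schedule Sound check@1, Build platform@1, Hang drops@1, Focus lights@1, Spike marks@2: h1:13  h2:14  h3:14  h4:1 — peak 14.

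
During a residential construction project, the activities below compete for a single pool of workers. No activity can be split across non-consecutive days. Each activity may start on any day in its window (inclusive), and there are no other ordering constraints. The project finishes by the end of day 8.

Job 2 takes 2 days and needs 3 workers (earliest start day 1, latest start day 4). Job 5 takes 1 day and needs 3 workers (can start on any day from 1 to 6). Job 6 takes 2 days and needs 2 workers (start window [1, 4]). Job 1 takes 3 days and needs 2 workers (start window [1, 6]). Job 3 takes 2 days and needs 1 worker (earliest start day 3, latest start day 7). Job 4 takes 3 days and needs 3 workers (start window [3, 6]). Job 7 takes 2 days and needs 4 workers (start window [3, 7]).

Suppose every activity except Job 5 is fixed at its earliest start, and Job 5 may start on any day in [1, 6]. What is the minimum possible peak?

10

Job 5@1: d1:10  d2:7  d3:10  d4:8  d5:3  d6:0  d7:0  d8:0 → peak 10
Job 5@2: d1:7  d2:10  d3:10  d4:8  d5:3  d6:0  d7:0  d8:0 → peak 10
Job 5@3: d1:7  d2:7  d3:13  d4:8  d5:3  d6:0  d7:0  d8:0 → peak 13
Job 5@4: d1:7  d2:7  d3:10  d4:11  d5:3  d6:0  d7:0  d8:0 → peak 11
Job 5@5: d1:7  d2:7  d3:10  d4:8  d5:6  d6:0  d7:0  d8:0 → peak 10
Job 5@6: d1:7  d2:7  d3:10  d4:8  d5:3  d6:3  d7:0  d8:0 → peak 10
Best is Job 5@1, peak 10.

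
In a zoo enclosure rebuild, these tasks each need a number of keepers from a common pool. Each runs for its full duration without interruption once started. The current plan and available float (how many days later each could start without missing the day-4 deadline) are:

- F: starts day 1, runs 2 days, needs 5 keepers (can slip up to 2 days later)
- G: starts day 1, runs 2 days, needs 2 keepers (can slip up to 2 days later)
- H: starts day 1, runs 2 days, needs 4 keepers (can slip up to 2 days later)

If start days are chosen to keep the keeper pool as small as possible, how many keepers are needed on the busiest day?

6

Early-start (F@1, G@1, H@1) gives peak 11: d1:11  d2:11  d3:0  d4:0.
Shift G→3, H→3.
Schedule F@1, G@3, H@3: d1:5  d2:5  d3:6  d4:6 — peak 6.
Total keeper-days = 22 over 4 days ⇒ peak ≥ ⌈22/4⌉ = 6, so 6 is optimal.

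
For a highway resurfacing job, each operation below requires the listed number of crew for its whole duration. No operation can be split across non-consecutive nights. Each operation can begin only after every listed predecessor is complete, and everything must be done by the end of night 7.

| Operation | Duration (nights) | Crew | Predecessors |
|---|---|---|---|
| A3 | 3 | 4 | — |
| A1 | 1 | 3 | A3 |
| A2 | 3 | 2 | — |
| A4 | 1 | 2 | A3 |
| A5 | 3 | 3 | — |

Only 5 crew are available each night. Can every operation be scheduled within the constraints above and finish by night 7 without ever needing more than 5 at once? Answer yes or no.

yes

Schedule A3@1, A1@4, A2@4, A4@7, A5@5: n1:4  n2:4  n3:4  n4:5  n5:5  n6:5  n7:5 — peak 5 ≤ 5.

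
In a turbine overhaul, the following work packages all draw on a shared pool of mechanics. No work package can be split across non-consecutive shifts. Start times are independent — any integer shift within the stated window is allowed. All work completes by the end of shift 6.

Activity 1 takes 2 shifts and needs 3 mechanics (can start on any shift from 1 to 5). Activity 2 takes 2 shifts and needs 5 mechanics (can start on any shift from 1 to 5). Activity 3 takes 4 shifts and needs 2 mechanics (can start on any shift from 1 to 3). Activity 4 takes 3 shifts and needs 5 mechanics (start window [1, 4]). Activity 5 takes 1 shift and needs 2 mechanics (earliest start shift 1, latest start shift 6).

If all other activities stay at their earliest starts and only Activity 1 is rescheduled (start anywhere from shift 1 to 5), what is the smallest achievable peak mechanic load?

14

Activity 1@1: s1:17  s2:15  s3:7  s4:2  s5:0  s6:0 → peak 17
Activity 1@2: s1:14  s2:15  s3:10  s4:2  s5:0  s6:0 → peak 15
Activity 1@3: s1:14  s2:12  s3:10  s4:5  s5:0  s6:0 → peak 14
Activity 1@4: s1:14  s2:12  s3:7  s4:5  s5:3  s6:0 → peak 14
Activity 1@5: s1:14  s2:12  s3:7  s4:2  s5:3  s6:3 → peak 14
Best is Activity 1@3, peak 14.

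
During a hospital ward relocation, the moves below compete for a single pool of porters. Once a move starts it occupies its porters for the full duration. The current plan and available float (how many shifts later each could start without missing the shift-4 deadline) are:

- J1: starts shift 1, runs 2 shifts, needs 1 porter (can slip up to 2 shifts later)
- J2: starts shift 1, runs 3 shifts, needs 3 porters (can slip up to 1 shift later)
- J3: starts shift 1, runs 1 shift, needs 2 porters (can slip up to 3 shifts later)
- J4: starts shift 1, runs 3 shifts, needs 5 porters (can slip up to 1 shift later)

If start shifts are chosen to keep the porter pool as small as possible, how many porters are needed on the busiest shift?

9

Early-start (J1@1, J2@1, J3@1, J4@1) gives peak 11: s1:11  s2:9  s3:8  s4:0.
Shift J4→2.
Schedule J1@1, J2@1, J3@1, J4@2: s1:6  s2:9  s3:8  s4:5 — peak 9.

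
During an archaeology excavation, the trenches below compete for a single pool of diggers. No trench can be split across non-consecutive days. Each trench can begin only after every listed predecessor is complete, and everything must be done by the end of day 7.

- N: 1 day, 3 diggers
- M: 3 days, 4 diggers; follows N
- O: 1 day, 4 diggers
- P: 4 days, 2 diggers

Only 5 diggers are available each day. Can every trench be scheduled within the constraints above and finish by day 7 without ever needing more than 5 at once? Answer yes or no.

no

The minimum achievable peak is 6; 5 < 6, so no feasible schedule stays within the cap.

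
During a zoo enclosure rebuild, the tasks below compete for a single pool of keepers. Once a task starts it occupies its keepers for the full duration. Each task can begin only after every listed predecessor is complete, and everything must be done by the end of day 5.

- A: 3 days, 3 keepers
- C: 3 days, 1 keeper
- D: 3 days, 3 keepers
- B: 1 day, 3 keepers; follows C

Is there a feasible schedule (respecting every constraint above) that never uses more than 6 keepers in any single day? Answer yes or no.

The minimum achievable peak is 7; 6 < 7, so no feasible schedule stays within the cap.

no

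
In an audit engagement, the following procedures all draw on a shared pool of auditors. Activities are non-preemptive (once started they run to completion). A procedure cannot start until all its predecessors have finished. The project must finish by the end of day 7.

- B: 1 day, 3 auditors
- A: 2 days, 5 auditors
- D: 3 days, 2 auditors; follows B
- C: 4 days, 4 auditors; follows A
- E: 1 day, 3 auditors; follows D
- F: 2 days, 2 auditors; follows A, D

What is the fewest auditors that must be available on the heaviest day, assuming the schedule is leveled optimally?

Early-start (B@1, A@1, D@2, C@3, E@5, F@5) gives peak 9: d1:8  d2:7  d3:6  d4:6  d5:9  d6:6  d7:0.
Shift A→2, C→4, F→6.
Schedule B@1, A@2, D@2, C@4, E@5, F@6: d1:3  d2:7  d3:7  d4:6  d5:7  d6:6  d7:6 — peak 7.

7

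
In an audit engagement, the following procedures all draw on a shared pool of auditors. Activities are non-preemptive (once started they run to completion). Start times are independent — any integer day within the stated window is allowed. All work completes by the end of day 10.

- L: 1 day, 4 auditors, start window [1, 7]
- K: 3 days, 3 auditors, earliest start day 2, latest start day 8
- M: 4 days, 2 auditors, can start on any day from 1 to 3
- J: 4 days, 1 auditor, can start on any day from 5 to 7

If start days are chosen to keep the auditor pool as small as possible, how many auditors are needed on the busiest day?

4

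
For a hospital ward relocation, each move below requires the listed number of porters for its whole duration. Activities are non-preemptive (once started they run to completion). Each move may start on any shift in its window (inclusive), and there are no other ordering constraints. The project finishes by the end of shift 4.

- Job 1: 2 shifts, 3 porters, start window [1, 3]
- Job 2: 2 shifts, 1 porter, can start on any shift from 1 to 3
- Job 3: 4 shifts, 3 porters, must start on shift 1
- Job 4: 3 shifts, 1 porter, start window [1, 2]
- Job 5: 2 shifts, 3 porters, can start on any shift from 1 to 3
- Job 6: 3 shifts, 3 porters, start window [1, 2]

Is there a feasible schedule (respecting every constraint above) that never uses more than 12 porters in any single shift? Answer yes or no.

yes

Schedule Job 1@1, Job 2@1, Job 3@1, Job 4@1, Job 5@3, Job 6@1: s1:11  s2:11  s3:10  s4:6 — peak 11 ≤ 12.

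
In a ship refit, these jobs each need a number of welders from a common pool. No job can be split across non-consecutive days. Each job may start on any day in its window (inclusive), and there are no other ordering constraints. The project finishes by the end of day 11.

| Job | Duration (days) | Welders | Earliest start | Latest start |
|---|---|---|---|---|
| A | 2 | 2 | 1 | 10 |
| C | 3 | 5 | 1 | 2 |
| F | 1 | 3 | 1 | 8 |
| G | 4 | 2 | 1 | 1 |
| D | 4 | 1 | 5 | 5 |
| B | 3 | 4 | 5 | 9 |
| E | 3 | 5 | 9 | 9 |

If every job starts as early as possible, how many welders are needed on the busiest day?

12

Early-start schedule: A@1, C@1, F@1, G@1, D@5, B@5, E@9.
Load per day: day 1: 12, day 2: 9, day 3: 7, day 4: 2, day 5: 5, day 6: 5, day 7: 5, day 8: 1, day 9: 5, day 10: 5, day 11: 5.
Peak is 12.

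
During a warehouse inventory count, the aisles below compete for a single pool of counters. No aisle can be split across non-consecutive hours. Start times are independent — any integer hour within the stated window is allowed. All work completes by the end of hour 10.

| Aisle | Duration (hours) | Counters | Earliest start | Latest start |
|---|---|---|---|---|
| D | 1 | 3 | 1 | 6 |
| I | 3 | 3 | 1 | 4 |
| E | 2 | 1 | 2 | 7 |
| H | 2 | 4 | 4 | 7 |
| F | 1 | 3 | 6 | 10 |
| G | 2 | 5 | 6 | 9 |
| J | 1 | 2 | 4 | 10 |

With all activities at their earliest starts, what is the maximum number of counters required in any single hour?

Early-start schedule: D@1, I@1, E@2, H@4, F@6, G@6, J@4.
Load per hour: hour 1: 6, hour 2: 4, hour 3: 4, hour 4: 6, hour 5: 4, hour 6: 8, hour 7: 5, hour 8: 0, hour 9: 0, hour 10: 0.
Peak is 8.

8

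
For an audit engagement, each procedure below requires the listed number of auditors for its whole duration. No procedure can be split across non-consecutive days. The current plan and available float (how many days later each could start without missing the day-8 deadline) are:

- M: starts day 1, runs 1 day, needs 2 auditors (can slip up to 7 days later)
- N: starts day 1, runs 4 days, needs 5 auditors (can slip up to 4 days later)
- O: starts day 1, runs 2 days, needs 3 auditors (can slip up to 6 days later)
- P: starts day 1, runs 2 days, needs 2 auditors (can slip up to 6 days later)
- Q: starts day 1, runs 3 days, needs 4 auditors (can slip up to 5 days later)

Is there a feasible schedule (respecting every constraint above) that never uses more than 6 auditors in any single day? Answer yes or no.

no

The minimum achievable peak is 7; 6 < 7, so no feasible schedule stays within the cap.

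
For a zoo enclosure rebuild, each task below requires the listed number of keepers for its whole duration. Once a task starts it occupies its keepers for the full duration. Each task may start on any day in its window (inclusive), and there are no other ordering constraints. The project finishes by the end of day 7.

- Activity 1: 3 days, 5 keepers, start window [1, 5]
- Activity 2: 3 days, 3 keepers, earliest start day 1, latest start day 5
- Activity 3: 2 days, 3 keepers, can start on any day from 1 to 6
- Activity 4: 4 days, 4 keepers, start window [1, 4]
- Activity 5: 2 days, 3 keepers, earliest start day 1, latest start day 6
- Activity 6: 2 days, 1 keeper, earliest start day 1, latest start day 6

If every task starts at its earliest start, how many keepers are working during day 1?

At early start, day 1 has: Activity 1, Activity 2, Activity 3, Activity 4, Activity 5, Activity 6.
Demand: 5 + 3 + 3 + 4 + 3 + 1 = 19.

19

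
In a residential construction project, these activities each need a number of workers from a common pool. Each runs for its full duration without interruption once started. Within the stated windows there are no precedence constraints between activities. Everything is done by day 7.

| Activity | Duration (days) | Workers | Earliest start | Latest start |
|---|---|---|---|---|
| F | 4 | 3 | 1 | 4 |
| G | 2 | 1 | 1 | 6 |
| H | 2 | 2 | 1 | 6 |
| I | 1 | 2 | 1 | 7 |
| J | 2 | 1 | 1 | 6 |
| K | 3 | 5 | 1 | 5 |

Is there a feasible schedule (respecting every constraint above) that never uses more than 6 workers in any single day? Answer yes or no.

yes

Schedule F@1, G@1, H@1, I@3, J@3, K@5: d1:6  d2:6  d3:6  d4:4  d5:5  d6:5  d7:5 — peak 6 ≤ 6.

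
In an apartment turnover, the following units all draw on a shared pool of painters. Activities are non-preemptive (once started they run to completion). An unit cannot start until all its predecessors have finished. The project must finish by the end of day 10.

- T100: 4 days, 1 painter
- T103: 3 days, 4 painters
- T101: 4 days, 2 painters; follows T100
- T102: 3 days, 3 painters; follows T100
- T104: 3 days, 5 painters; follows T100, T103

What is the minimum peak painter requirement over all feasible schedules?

7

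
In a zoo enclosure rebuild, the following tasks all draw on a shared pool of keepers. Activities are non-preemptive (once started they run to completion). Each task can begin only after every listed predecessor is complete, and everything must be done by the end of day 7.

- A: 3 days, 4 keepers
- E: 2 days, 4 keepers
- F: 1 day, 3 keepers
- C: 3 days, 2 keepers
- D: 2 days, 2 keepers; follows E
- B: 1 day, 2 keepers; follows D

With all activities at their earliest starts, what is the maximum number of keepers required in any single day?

Early-start schedule: A@1, E@1, F@1, C@1, D@3, B@5.
Load per day: day 1: 13, day 2: 10, day 3: 8, day 4: 2, day 5: 2, day 6: 0, day 7: 0.
Peak is 13.

13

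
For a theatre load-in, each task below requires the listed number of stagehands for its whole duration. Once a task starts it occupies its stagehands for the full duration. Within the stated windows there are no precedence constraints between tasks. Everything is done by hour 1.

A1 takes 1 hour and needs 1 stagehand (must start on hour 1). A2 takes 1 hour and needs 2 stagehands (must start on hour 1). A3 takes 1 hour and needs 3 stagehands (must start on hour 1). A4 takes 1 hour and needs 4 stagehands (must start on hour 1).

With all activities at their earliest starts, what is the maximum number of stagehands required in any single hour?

Early-start schedule: A1@1, A2@1, A3@1, A4@1.
Load per hour: hour 1: 10.
Peak is 10.

10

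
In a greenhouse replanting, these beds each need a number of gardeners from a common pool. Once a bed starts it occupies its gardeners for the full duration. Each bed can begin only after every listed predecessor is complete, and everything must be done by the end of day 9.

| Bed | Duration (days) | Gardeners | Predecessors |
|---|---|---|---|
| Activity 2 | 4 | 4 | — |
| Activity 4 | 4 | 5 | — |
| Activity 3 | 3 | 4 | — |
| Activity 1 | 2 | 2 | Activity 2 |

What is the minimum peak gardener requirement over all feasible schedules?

8

Early-start (Activity 2@1, Activity 4@1, Activity 3@1, Activity 1@5) gives peak 13: d1:13  d2:13  d3:13  d4:9  d5:2  d6:2  d7:0  d8:0  d9:0.
Shift Activity 4→5.
Schedule Activity 2@1, Activity 4@5, Activity 3@1, Activity 1@5: d1:8  d2:8  d3:8  d4:4  d5:7  d6:7  d7:5  d8:5  d9:0 — peak 8.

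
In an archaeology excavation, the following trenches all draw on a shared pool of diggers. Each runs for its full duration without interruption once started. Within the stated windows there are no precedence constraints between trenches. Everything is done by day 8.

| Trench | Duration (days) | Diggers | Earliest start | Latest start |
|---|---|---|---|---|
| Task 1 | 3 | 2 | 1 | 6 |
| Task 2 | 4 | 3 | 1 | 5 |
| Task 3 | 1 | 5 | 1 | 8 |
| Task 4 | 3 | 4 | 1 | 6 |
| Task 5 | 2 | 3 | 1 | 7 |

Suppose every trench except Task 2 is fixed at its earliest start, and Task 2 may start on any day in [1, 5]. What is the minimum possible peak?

14

Task 2@1: d1:17  d2:12  d3:9  d4:3  d5:0  d6:0  d7:0  d8:0 → peak 17
Task 2@2: d1:14  d2:12  d3:9  d4:3  d5:3  d6:0  d7:0  d8:0 → peak 14
Task 2@3: d1:14  d2:9  d3:9  d4:3  d5:3  d6:3  d7:0  d8:0 → peak 14
Task 2@4: d1:14  d2:9  d3:6  d4:3  d5:3  d6:3  d7:3  d8:0 → peak 14
Task 2@5: d1:14  d2:9  d3:6  d4:0  d5:3  d6:3  d7:3  d8:3 → peak 14
Best is Task 2@2, peak 14.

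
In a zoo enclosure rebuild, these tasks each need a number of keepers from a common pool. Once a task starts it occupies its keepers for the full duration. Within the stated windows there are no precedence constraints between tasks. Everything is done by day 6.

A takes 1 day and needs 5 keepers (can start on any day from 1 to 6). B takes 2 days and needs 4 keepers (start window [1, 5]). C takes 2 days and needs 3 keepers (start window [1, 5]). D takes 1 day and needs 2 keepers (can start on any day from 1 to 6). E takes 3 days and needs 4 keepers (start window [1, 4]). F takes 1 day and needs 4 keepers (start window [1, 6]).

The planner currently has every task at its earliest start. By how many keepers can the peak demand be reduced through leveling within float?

14

Early-start peak: d1:22  d2:11  d3:4  d4:0  d5:0  d6:0 ⇒ 22.
Leveled (A@1, B@2, C@1, D@3, E@4, F@4): d1:8  d2:7  d3:6  d4:8  d5:4  d6:4 ⇒ 8.
Reduction 22 − 8 = 14.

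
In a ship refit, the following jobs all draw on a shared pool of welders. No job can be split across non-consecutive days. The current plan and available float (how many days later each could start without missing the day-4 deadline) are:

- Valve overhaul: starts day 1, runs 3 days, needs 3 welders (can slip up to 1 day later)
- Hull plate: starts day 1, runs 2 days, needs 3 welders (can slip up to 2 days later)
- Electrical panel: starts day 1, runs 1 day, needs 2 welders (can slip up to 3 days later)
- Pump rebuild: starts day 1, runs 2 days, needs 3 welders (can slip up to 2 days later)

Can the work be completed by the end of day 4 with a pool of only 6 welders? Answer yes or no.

Schedule Valve overhaul@1, Hull plate@1, Electrical panel@4, Pump rebuild@3: d1:6  d2:6  d3:6  d4:5 — peak 6 ≤ 6.

yes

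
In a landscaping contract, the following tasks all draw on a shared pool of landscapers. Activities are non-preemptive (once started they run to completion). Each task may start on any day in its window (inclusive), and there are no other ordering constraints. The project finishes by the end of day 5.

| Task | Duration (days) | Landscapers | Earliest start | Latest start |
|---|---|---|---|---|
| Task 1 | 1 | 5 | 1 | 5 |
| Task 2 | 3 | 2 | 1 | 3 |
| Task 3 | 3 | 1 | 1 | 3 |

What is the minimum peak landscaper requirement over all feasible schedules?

Early-start (Task 1@1, Task 2@1, Task 3@1) gives peak 8: d1:8  d2:3  d3:3  d4:0  d5:0.
Shift Task 2→2, Task 3→2.
Schedule Task 1@1, Task 2@2, Task 3@2: d1:5  d2:3  d3:3  d4:3  d5:0 — peak 5.

5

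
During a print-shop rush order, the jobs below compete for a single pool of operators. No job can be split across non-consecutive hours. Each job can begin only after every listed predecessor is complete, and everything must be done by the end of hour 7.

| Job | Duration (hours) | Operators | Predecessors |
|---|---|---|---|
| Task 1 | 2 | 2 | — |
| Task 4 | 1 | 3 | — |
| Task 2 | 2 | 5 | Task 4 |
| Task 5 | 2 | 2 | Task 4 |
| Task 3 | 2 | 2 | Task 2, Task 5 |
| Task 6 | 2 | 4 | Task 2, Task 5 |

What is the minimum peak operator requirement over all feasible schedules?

Early-start (Task 1@1, Task 4@1, Task 2@2, Task 5@2, Task 3@4, Task 6@4) gives peak 9: h1:5  h2:9  h3:7  h4:6  h5:6  h6:0  h7:0.
Shift Task 2→4, Task 3→6, Task 6→6.
Schedule Task 1@1, Task 4@1, Task 2@4, Task 5@2, Task 3@6, Task 6@6: h1:5  h2:4  h3:2  h4:5  h5:5  h6:6  h7:6 — peak 6.

6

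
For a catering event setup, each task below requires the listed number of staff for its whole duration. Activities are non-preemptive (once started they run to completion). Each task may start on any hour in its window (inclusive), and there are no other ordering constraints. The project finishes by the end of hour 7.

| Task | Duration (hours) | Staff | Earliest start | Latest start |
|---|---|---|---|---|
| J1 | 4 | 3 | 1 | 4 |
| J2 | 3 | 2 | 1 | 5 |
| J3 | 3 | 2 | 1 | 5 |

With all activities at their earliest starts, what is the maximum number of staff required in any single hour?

7

Early-start schedule: J1@1, J2@1, J3@1.
Load per hour: hour 1: 7, hour 2: 7, hour 3: 7, hour 4: 3, hour 5: 0, hour 6: 0, hour 7: 0.
Peak is 7.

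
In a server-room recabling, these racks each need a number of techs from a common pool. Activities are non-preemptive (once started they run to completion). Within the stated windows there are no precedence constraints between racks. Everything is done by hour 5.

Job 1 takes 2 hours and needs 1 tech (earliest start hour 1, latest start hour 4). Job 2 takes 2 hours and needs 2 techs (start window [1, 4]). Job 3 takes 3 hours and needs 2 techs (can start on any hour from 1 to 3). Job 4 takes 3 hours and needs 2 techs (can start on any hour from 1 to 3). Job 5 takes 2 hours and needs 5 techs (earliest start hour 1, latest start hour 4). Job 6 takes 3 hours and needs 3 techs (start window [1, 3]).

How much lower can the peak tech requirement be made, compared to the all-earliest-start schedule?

7

Early-start peak: h1:15  h2:15  h3:7  h4:0  h5:0 ⇒ 15.
Leveled (Job 1@1, Job 2@1, Job 3@1, Job 4@1, Job 5@4, Job 6@3): h1:7  h2:7  h3:7  h4:8  h5:8 ⇒ 8.
Reduction 15 − 8 = 7.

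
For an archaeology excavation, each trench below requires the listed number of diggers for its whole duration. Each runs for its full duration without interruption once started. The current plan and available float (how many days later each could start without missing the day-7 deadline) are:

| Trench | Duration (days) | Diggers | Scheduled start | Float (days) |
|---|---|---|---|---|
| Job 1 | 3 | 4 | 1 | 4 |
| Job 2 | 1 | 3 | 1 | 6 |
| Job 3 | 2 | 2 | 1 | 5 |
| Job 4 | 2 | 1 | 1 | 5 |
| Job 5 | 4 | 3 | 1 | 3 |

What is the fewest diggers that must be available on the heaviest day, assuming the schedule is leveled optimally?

Early-start (Job 1@1, Job 2@1, Job 3@1, Job 4@1, Job 5@1) gives peak 13: d1:13  d2:10  d3:7  d4:3  d5:0  d6:0  d7:0.
Shift Job 2→4, Job 4→5, Job 5→4.
Schedule Job 1@1, Job 2@4, Job 3@1, Job 4@5, Job 5@4: d1:6  d2:6  d3:4  d4:6  d5:4  d6:4  d7:3 — peak 6.

6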